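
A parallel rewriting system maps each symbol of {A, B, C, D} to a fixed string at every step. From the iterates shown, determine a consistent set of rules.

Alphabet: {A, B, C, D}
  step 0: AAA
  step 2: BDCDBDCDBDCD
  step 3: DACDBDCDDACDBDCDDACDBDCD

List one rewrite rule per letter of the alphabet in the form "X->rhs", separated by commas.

A->CD, B->DA, C->BD, D->CD

  step 2 ⇒ step 3: BDCDBDCDBDCD ⇒ DA·CD·BD·CD·DA·CD·BD·CD·DA·CD·BD·CD
    B ↦ DA
    C ↦ BD
    D ↦ CD
    A ↦ CD  (constrained at step 0)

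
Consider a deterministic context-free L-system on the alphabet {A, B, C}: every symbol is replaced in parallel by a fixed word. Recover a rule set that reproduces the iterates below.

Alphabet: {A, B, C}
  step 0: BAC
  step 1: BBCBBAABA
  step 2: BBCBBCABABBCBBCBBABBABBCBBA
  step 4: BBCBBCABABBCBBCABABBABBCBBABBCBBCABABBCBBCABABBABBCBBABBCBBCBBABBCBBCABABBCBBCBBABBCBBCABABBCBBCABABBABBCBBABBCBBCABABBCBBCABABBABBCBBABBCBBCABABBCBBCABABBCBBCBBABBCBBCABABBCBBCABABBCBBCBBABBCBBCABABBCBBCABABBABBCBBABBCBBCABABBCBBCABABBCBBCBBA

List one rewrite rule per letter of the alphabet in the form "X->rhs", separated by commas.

A->BBA, B->BBC, C->ABA

  step 1 ⇒ step 2: BBCBBAABA ⇒ BBC·BBC·ABA·BBC·BBC·BBA·BBA·BBC·BBA
    A ↦ BBA
    B ↦ BBC
    C ↦ ABA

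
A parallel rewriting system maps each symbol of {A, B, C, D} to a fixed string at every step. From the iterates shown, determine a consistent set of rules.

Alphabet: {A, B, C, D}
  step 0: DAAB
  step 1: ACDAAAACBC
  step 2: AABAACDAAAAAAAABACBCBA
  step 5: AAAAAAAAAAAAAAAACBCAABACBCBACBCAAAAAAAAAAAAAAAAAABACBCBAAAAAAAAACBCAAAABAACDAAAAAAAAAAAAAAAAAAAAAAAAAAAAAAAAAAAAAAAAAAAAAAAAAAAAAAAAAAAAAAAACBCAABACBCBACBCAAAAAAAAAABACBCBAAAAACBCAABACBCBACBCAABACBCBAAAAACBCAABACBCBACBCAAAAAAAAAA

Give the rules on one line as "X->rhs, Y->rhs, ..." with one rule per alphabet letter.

  step 1 ⇒ step 2: ACDAAAACBC ⇒ AA·BA·ACD·AA·AA·AA·AA·BA·CBC·BA
    A ↦ AA
    B ↦ CBC
    C ↦ BA
    D ↦ ACD

A->AA, B->CBC, C->BA, D->ACD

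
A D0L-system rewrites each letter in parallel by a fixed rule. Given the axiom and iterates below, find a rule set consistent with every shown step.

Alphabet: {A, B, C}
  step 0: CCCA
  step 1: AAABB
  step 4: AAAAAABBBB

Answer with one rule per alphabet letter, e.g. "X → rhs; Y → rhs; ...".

  step 0 ⇒ step 1: CCCA ⇒ A·A·A·BB
    A ↦ BB
    C ↦ A
    B ↦ C  (constrained at step 1)

A->BB, B->C, C->A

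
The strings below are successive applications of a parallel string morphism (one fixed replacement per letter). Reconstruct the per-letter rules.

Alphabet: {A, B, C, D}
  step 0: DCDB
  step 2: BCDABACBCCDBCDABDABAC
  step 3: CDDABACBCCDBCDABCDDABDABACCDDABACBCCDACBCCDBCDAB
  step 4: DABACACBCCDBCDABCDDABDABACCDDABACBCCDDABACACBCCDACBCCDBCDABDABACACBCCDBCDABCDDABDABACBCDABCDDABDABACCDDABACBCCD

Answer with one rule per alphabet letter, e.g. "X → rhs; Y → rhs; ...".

  step 3 ⇒ step 4: CDDABACBCCDBCDABCDDABDABACCDDABACBCCDACBCCDBCDAB ⇒ DAB·AC·AC·BC·CD·BC·DAB·CD·DAB·DAB·AC·CD·DAB·AC·BC·CD·DAB·AC·AC·BC·CD·AC·BC·CD·BC·DAB·DAB·AC·AC·BC·CD·BC·DAB·CD·DAB·DAB·AC·BC·DAB·CD·DAB·DAB·AC·CD·DAB·AC·BC·CD
    A ↦ BC
    B ↦ CD
    C ↦ DAB
    D ↦ AC

A->BC, B->CD, C->DAB, D->AC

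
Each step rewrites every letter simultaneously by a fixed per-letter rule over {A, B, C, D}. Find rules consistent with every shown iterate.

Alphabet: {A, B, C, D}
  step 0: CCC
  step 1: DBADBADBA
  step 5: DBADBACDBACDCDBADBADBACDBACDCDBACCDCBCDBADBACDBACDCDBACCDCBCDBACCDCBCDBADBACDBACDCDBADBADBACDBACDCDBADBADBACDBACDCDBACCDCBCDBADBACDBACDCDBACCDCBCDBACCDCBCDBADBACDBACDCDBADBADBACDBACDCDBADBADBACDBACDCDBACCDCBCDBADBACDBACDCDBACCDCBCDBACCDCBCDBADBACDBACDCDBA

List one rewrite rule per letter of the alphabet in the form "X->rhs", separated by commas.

  step 0 ⇒ step 1: CCC ⇒ DBA·DBA·DBA
    C ↦ DBA
    A ↦ BC  (constrained at step 1)
    B ↦ CDC  (constrained at step 1)
    D ↦ C  (constrained at step 1)

A->BC, B->CDC, C->DBA, D->C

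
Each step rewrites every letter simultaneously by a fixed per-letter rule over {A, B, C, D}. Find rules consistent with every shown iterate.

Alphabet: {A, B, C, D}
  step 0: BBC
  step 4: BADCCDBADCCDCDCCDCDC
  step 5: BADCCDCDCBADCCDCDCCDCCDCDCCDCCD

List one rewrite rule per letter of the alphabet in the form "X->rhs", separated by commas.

A->D, B->BA, C->CD, D->C

  step 4 ⇒ step 5: BADCCDBADCCDCDCCDCDC ⇒ BA·D·C·CD·CD·C·BA·D·C·CD·CD·C·CD·C·CD·CD·C·CD·C·CD
    A ↦ D
    B ↦ BA
    C ↦ CD
    D ↦ C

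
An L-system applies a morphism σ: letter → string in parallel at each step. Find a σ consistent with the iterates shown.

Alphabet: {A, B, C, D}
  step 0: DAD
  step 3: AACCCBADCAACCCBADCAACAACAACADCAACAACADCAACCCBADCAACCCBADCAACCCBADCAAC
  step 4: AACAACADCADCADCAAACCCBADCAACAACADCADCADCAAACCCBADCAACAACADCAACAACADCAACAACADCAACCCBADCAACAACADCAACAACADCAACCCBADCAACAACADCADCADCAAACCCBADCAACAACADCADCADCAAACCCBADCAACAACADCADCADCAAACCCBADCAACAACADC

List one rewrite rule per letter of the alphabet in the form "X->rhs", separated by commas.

A->AAC, B->A, C->ADC, D->CCB

  step 3 ⇒ step 4: AACCCBADCAACCCBADCAACAACAACADCAACAACADCAACCCBADCAACCCBADCAACCCBADCAAC ⇒ AAC·AAC·ADC·ADC·ADC·A·AAC·CCB·ADC·AAC·AAC·ADC·ADC·ADC·A·AAC·CCB·ADC·AAC·AAC·ADC·AAC·AAC·ADC·AAC·AAC·ADC·AAC·CCB·ADC·AAC·AAC·ADC·AAC·AAC·ADC·AAC·CCB·ADC·AAC·AAC·ADC·ADC·ADC·A·AAC·CCB·ADC·AAC·AAC·ADC·ADC·ADC·A·AAC·CCB·ADC·AAC·AAC·ADC·ADC·ADC·A·AAC·CCB·ADC·AAC·AAC·ADC
    A ↦ AAC
    B ↦ A
    C ↦ ADC
    D ↦ CCB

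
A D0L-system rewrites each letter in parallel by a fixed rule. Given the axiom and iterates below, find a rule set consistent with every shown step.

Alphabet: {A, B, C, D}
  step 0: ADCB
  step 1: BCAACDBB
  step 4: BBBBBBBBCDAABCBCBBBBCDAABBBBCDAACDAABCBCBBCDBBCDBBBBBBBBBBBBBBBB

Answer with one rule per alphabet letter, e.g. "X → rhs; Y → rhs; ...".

A->BC, B->BB, C->CD, D->AA

  step 0 ⇒ step 1: ADCB ⇒ BC·AA·CD·BB
    A ↦ BC
    B ↦ BB
    C ↦ CD
    D ↦ AA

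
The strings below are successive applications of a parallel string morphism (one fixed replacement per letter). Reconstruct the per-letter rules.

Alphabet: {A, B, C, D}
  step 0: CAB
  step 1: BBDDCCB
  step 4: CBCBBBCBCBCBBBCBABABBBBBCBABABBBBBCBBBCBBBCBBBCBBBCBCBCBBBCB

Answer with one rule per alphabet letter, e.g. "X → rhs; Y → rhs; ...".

  step 0 ⇒ step 1: CAB ⇒ BB·DDC·CB
    A ↦ DDC
    B ↦ CB
    C ↦ BB
    D ↦ AB  (constrained at step 1)

A->DDC, B->CB, C->BB, D->AB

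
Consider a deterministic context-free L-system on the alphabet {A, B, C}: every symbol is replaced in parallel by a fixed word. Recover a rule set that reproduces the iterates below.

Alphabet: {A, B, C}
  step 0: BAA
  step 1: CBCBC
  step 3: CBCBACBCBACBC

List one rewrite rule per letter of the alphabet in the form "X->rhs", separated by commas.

  step 0 ⇒ step 1: BAA ⇒ C·BC·BC
    A ↦ BC
    B ↦ C
    C ↦ BA  (constrained at step 1)

A->BC, B->C, C->BA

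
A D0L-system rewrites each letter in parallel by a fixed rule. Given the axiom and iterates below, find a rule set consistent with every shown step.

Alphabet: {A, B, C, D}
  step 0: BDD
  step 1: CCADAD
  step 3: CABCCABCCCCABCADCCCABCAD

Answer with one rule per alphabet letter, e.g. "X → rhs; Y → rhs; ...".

  step 0 ⇒ step 1: BDD ⇒ CC·AD·AD
    B ↦ CC
    D ↦ AD
    A ↦ BC  (constrained at step 1)
    C ↦ CA  (constrained at step 1)

A->BC, B->CC, C->CA, D->AD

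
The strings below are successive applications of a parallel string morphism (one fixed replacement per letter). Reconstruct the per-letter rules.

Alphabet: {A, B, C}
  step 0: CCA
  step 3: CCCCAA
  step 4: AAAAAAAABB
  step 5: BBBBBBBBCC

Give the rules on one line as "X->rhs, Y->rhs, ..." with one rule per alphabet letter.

  step 4 ⇒ step 5: AAAAAAAABB ⇒ B·B·B·B·B·B·B·B·C·C
    A ↦ B
    B ↦ C
  step 3 ⇒ step 4: CCCCAA ⇒ AA·AA·AA·AA·B·B
    C ↦ AA

A->B, B->C, C->AA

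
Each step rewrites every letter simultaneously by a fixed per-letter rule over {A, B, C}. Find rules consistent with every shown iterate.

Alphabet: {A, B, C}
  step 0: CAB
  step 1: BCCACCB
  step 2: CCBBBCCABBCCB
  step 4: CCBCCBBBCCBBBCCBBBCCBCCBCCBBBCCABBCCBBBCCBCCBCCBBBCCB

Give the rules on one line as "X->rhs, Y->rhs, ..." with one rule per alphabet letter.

  step 1 ⇒ step 2: BCCACCB ⇒ CCB·B·B·CCA·B·B·CCB
    A ↦ CCA
    B ↦ CCB
    C ↦ B

A->CCA, B->CCB, C->B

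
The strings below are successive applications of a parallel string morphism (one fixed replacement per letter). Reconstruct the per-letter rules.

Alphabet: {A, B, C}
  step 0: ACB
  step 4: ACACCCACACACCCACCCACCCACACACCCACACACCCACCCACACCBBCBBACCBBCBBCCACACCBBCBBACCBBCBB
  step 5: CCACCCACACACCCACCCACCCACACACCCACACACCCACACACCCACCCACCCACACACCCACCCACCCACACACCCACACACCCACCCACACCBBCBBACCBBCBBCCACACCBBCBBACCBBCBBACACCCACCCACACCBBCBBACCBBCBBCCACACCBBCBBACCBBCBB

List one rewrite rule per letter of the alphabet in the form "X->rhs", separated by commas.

A->CC, B->CBB, C->AC

  step 4 ⇒ step 5: ACACCCACACACCCACCCACCCACACACCCACACACCCACCCACACCBBCBBACCBBCBBCCACACCBBCBBACCBBCBB ⇒ CC·AC·CC·AC·AC·AC·CC·AC·CC·AC·CC·AC·AC·AC·CC·AC·AC·AC·CC·AC·AC·AC·CC·AC·CC·AC·CC·AC·AC·AC·CC·AC·CC·AC·CC·AC·AC·AC·CC·AC·AC·AC·CC·AC·CC·AC·AC·CBB·CBB·AC·CBB·CBB·CC·AC·AC·CBB·CBB·AC·CBB·CBB·AC·AC·CC·AC·CC·AC·AC·CBB·CBB·AC·CBB·CBB·CC·AC·AC·CBB·CBB·AC·CBB·CBB
    A ↦ CC
    B ↦ CBB
    C ↦ AC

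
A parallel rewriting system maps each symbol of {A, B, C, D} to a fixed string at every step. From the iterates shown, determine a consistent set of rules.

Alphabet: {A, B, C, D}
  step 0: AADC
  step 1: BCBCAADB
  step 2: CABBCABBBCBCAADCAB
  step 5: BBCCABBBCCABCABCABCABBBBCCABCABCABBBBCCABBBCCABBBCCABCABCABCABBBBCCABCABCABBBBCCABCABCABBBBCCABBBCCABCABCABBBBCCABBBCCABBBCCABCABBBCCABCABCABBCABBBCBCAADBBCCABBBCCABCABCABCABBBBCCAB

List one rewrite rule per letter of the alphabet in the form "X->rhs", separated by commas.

  step 1 ⇒ step 2: BCBCAADB ⇒ CAB·B·CAB·B·BC·BC·AAD·CAB
    A ↦ BC
    B ↦ CAB
    C ↦ B
    D ↦ AAD

A->BC, B->CAB, C->B, D->AAD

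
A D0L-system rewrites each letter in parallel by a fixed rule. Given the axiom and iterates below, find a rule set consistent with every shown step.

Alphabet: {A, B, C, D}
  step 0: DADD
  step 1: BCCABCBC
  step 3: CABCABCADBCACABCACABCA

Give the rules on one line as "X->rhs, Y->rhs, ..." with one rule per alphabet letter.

A->CA, B->A, C->DB, D->BC

  step 0 ⇒ step 1: DADD ⇒ BC·CA·BC·BC
    A ↦ CA
    D ↦ BC
    B ↦ A  (constrained at step 1)
    C ↦ DB  (constrained at step 1)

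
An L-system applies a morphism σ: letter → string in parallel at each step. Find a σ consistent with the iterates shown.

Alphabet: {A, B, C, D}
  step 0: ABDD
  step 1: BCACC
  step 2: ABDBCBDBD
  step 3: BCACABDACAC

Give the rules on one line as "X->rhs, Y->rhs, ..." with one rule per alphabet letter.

A->BC, B->A, C->BD, D->C

  step 2 ⇒ step 3: ABDBCBDBD ⇒ BC·A·C·A·BD·A·C·A·C
    A ↦ BC
    B ↦ A
    C ↦ BD
    D ↦ C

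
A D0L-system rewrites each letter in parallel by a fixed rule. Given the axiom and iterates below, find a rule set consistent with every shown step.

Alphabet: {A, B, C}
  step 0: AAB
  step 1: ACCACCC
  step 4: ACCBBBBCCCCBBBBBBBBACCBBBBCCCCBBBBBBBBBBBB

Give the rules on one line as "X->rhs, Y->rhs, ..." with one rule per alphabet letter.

A->ACC, B->C, C->BB

  step 0 ⇒ step 1: AAB ⇒ ACC·ACC·C
    A ↦ ACC
    B ↦ C
    C ↦ BB  (constrained at step 1)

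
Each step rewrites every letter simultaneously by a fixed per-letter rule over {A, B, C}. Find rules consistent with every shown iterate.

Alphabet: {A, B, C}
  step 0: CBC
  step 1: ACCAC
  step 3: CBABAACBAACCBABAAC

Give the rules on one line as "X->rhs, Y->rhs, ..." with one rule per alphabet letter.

  step 0 ⇒ step 1: CBC ⇒ AC·C·AC
    B ↦ C
    C ↦ AC
    A ↦ BA  (constrained at step 1)

A->BA, B->C, C->AC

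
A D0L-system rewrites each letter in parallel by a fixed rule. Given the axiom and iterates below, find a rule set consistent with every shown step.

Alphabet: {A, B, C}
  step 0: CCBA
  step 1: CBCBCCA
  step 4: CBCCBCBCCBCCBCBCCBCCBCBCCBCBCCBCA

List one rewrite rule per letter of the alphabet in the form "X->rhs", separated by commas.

  step 0 ⇒ step 1: CCBA ⇒ CB·CB·C·CA
    A ↦ CA
    B ↦ C
    C ↦ CB

A->CA, B->C, C->CB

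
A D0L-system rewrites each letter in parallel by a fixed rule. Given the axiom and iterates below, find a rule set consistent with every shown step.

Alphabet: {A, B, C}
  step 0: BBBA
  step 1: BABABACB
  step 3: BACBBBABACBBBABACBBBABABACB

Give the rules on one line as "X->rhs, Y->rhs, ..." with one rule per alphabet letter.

A->CB, B->BA, C->B

  step 0 ⇒ step 1: BBBA ⇒ BA·BA·BA·CB
    A ↦ CB
    B ↦ BA
    C ↦ B  (constrained at step 1)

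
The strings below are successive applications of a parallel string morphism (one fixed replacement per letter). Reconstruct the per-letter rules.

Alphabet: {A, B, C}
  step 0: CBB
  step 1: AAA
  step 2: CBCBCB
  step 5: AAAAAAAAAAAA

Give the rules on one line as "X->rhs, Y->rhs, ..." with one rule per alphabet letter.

A->CB, B->A, C->A

  step 1 ⇒ step 2: AAA ⇒ CB·CB·CB
    A ↦ CB
  step 0 ⇒ step 1: CBB ⇒ A·A·A
    B ↦ A
  step 0 ⇒ step 1: CBB ⇒ A·A·A
    C ↦ A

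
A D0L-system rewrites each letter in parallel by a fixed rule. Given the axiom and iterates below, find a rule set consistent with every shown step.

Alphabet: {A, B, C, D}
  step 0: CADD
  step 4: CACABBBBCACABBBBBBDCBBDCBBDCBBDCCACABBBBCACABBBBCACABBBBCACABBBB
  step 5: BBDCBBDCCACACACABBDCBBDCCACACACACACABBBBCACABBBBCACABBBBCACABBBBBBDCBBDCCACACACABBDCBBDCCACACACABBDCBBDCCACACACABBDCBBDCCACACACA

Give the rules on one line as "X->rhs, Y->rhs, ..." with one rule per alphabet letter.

  step 4 ⇒ step 5: CACABBBBCACABBBBBBDCBBDCBBDCBBDCCACABBBBCACABBBBCACABBBBCACABBBB ⇒ BB·DC·BB·DC·CA·CA·CA·CA·BB·DC·BB·DC·CA·CA·CA·CA·CA·CA·BB·BB·CA·CA·BB·BB·CA·CA·BB·BB·CA·CA·BB·BB·BB·DC·BB·DC·CA·CA·CA·CA·BB·DC·BB·DC·CA·CA·CA·CA·BB·DC·BB·DC·CA·CA·CA·CA·BB·DC·BB·DC·CA·CA·CA·CA
    A ↦ DC
    B ↦ CA
    C ↦ BB
    D ↦ BB

A->DC, B->CA, C->BB, D->BB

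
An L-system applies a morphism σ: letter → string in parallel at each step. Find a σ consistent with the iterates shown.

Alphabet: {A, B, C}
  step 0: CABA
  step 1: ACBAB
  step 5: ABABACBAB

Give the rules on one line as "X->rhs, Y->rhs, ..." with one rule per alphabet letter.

A->B, B->A, C->AC

  step 0 ⇒ step 1: CABA ⇒ AC·B·A·B
    A ↦ B
    B ↦ A
    C ↦ AC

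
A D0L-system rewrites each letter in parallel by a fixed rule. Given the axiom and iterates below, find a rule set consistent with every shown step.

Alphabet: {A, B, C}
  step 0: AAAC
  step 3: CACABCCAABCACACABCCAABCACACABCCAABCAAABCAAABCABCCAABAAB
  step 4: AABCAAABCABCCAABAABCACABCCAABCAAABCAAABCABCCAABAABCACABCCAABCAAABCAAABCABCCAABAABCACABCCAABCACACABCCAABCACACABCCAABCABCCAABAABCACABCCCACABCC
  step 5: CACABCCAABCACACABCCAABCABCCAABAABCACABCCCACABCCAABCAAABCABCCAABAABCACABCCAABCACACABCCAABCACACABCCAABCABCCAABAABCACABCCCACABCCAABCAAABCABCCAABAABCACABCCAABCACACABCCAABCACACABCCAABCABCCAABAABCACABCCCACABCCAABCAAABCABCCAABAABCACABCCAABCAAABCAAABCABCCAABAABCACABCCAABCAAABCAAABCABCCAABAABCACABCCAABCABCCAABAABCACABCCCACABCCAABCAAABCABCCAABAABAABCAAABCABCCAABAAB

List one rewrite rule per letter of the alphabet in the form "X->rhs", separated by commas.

A->CA, B->BCC, C->AAB

  step 4 ⇒ step 5: AABCAAABCABCCAABAABCACABCCAABCAAABCAAABCABCCAABAABCACABCCAABCAAABCAAABCABCCAABAABCACABCCAABCACACABCCAABCACACABCCAABCABCCAABAABCACABCCCACABCC ⇒ CA·CA·BCC·AAB·CA·CA·CA·BCC·AAB·CA·BCC·AAB·AAB·CA·CA·BCC·CA·CA·BCC·AAB·CA·AAB·CA·BCC·AAB·AAB·CA·CA·BCC·AAB·CA·CA·CA·BCC·AAB·CA·CA·CA·BCC·AAB·CA·BCC·AAB·AAB·CA·CA·BCC·CA·CA·BCC·AAB·CA·AAB·CA·BCC·AAB·AAB·CA·CA·BCC·AAB·CA·CA·CA·BCC·AAB·CA·CA·CA·BCC·AAB·CA·BCC·AAB·AAB·CA·CA·BCC·CA·CA·BCC·AAB·CA·AAB·CA·BCC·AAB·AAB·CA·CA·BCC·AAB·CA·AAB·CA·AAB·CA·BCC·AAB·AAB·CA·CA·BCC·AAB·CA·AAB·CA·AAB·CA·BCC·AAB·AAB·CA·CA·BCC·AAB·CA·BCC·AAB·AAB·CA·CA·BCC·CA·CA·BCC·AAB·CA·AAB·CA·BCC·AAB·AAB·AAB·CA·AAB·CA·BCC·AAB·AAB
    A ↦ CA
    B ↦ BCC
    C ↦ AAB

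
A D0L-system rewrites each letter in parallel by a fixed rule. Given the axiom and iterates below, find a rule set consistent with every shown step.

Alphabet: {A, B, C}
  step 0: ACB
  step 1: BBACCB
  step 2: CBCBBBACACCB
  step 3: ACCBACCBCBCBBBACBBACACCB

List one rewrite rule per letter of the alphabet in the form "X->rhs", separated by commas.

A->BB, B->CB, C->AC

  step 2 ⇒ step 3: CBCBBBACACCB ⇒ AC·CB·AC·CB·CB·CB·BB·AC·BB·AC·AC·CB
    A ↦ BB
    B ↦ CB
    C ↦ AC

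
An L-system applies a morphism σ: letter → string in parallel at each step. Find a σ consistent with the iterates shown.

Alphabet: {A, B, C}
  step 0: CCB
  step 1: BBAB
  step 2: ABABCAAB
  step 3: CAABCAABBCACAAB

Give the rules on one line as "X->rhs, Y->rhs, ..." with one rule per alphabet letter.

A->CA, B->AB, C->B

  step 2 ⇒ step 3: ABABCAAB ⇒ CA·AB·CA·AB·B·CA·CA·AB
    A ↦ CA
    B ↦ AB
    C ↦ B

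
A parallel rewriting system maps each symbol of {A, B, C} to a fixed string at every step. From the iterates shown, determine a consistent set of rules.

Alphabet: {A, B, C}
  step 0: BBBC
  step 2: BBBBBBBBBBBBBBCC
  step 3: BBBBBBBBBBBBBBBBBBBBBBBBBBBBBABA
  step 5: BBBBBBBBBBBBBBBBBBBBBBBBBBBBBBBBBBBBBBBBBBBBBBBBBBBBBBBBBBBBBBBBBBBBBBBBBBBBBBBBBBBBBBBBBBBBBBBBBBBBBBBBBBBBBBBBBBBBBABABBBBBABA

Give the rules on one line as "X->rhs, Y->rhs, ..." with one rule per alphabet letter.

A->CC, B->BB, C->BA

  step 2 ⇒ step 3: BBBBBBBBBBBBBBCC ⇒ BB·BB·BB·BB·BB·BB·BB·BB·BB·BB·BB·BB·BB·BB·BA·BA
    B ↦ BB
    C ↦ BA
    A ↦ CC  (constrained at step 3)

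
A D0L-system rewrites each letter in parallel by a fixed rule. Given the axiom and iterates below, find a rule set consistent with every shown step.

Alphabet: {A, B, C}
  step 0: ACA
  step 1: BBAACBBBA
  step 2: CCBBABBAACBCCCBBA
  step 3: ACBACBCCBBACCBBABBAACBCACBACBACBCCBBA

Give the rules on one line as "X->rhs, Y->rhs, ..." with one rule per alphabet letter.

  step 2 ⇒ step 3: CCBBABBAACBCCCBBA ⇒ ACB·ACB·C·C·BBA·C·C·BBA·BBA·ACB·C·ACB·ACB·ACB·C·C·BBA
    A ↦ BBA
    B ↦ C
    C ↦ ACB

A->BBA, B->C, C->ACB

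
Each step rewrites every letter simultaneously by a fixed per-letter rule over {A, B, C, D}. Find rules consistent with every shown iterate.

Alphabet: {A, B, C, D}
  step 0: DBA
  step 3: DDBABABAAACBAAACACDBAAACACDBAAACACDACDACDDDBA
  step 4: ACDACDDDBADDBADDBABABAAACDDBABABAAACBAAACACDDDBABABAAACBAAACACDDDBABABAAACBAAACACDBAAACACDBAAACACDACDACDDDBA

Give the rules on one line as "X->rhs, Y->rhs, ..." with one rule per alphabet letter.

A->BA, B->DD, C->AAC, D->ACD

  step 3 ⇒ step 4: DDBABABAAACBAAACACDBAAACACDBAAACACDACDACDDDBA ⇒ ACD·ACD·DD·BA·DD·BA·DD·BA·BA·BA·AAC·DD·BA·BA·BA·AAC·BA·AAC·ACD·DD·BA·BA·BA·AAC·BA·AAC·ACD·DD·BA·BA·BA·AAC·BA·AAC·ACD·BA·AAC·ACD·BA·AAC·ACD·ACD·ACD·DD·BA
    A ↦ BA
    B ↦ DD
    C ↦ AAC
    D ↦ ACD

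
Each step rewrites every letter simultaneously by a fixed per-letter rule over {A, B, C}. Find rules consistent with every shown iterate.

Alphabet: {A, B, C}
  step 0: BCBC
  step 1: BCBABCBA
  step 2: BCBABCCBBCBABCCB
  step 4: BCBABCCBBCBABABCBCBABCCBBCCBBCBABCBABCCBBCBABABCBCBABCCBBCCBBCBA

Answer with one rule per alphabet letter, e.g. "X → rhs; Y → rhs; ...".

  step 1 ⇒ step 2: BCBABCBA ⇒ BC·BA·BC·CB·BC·BA·BC·CB
    A ↦ CB
    B ↦ BC
    C ↦ BA

A->CB, B->BC, C->BA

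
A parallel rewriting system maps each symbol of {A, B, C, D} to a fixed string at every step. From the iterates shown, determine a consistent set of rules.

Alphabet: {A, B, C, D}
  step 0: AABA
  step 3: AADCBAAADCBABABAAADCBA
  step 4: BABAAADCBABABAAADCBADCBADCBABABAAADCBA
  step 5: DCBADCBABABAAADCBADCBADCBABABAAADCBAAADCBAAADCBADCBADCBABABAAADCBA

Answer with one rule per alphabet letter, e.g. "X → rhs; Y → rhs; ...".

A->BA, B->DC, C->A, D->A

  step 4 ⇒ step 5: BABAAADCBABABAAADCBADCBADCBABABAAADCBA ⇒ DC·BA·DC·BA·BA·BA·A·A·DC·BA·DC·BA·DC·BA·BA·BA·A·A·DC·BA·A·A·DC·BA·A·A·DC·BA·DC·BA·DC·BA·BA·BA·A·A·DC·BA
    A ↦ BA
    B ↦ DC
    C ↦ A
    D ↦ A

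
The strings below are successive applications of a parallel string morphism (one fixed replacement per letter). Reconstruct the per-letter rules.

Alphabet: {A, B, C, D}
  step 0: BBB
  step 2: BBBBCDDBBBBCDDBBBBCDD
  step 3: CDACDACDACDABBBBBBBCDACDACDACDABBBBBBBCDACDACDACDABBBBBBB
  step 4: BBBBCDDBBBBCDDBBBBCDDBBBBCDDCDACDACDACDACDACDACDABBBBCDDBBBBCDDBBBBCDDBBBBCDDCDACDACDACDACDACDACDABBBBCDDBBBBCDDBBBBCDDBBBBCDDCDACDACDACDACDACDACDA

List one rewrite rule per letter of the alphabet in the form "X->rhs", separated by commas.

A->CDD, B->CDA, C->B, D->BBB

  step 3 ⇒ step 4: CDACDACDACDABBBBBBBCDACDACDACDABBBBBBBCDACDACDACDABBBBBBB ⇒ B·BBB·CDD·B·BBB·CDD·B·BBB·CDD·B·BBB·CDD·CDA·CDA·CDA·CDA·CDA·CDA·CDA·B·BBB·CDD·B·BBB·CDD·B·BBB·CDD·B·BBB·CDD·CDA·CDA·CDA·CDA·CDA·CDA·CDA·B·BBB·CDD·B·BBB·CDD·B·BBB·CDD·B·BBB·CDD·CDA·CDA·CDA·CDA·CDA·CDA·CDA
    A ↦ CDD
    B ↦ CDA
    C ↦ B
    D ↦ BBB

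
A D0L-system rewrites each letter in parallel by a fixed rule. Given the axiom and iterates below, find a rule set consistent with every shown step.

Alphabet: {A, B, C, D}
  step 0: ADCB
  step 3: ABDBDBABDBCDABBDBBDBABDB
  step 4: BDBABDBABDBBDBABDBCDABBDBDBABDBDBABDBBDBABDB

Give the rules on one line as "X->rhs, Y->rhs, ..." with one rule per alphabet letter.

  step 3 ⇒ step 4: ABDBDBABDBCDABBDBBDBABDB ⇒ B·DB·AB·DB·AB·DB·B·DB·AB·DB·CD·AB·B·DB·DB·AB·DB·DB·AB·DB·B·DB·AB·DB
    A ↦ B
    B ↦ DB
    C ↦ CD
    D ↦ AB

A->B, B->DB, C->CD, D->AB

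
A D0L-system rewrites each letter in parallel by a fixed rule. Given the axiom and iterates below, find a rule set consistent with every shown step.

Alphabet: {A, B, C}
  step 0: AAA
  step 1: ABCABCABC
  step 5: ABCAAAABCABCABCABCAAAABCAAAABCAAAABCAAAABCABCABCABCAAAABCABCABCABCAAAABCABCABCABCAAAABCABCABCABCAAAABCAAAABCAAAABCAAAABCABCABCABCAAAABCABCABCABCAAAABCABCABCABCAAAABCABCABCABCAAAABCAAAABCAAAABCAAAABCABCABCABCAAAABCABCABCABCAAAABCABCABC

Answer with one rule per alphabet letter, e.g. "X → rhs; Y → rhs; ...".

A->ABC, B->A, C->AA

  step 0 ⇒ step 1: AAA ⇒ ABC·ABC·ABC
    A ↦ ABC
    B ↦ A  (constrained at step 1)
    C ↦ AA  (constrained at step 1)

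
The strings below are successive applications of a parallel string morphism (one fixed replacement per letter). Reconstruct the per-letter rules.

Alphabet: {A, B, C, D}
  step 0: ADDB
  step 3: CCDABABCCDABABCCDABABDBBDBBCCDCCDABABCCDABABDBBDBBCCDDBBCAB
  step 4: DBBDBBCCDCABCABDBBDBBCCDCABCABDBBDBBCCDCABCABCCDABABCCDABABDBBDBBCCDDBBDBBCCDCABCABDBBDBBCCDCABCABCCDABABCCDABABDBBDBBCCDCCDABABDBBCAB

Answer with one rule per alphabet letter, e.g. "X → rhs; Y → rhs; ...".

A->C, B->AB, C->DBB, D->CCD

  step 3 ⇒ step 4: CCDABABCCDABABCCDABABDBBDBBCCDCCDABABCCDABABDBBDBBCCDDBBCAB ⇒ DBB·DBB·CCD·C·AB·C·AB·DBB·DBB·CCD·C·AB·C·AB·DBB·DBB·CCD·C·AB·C·AB·CCD·AB·AB·CCD·AB·AB·DBB·DBB·CCD·DBB·DBB·CCD·C·AB·C·AB·DBB·DBB·CCD·C·AB·C·AB·CCD·AB·AB·CCD·AB·AB·DBB·DBB·CCD·CCD·AB·AB·DBB·C·AB
    A ↦ C
    B ↦ AB
    C ↦ DBB
    D ↦ CCD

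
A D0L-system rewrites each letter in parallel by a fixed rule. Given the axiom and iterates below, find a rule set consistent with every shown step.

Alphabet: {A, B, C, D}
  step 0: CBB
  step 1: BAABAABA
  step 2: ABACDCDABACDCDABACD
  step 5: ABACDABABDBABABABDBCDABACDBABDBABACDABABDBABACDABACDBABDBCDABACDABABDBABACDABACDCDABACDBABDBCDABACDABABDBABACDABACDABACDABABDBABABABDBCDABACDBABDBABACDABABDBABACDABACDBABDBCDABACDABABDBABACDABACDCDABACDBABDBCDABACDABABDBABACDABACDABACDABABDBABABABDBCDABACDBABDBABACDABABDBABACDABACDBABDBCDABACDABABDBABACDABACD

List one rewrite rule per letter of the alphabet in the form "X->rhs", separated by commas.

  step 1 ⇒ step 2: BAABAABA ⇒ ABA·CD·CD·ABA·CD·CD·ABA·CD
    A ↦ CD
    B ↦ ABA
  step 0 ⇒ step 1: CBB ⇒ BA·ABA·ABA
    C ↦ BA
    D ↦ BDB  (constrained at step 2)

A->CD, B->ABA, C->BA, D->BDB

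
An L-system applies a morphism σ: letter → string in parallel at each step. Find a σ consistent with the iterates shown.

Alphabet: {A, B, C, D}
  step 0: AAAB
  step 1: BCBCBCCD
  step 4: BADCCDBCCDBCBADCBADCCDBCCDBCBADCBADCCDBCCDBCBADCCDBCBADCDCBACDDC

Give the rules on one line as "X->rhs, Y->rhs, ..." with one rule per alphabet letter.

A->BC, B->CD, C->DC, D->BA

  step 0 ⇒ step 1: AAAB ⇒ BC·BC·BC·CD
    A ↦ BC
    B ↦ CD
    C ↦ DC  (constrained at step 1)
    D ↦ BA  (constrained at step 1)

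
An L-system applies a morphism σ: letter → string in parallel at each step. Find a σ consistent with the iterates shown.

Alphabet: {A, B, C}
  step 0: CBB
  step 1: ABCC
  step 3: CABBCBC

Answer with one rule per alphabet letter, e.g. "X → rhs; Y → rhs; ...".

A->B, B->C, C->AB

  step 0 ⇒ step 1: CBB ⇒ AB·C·C
    B ↦ C
    C ↦ AB
    A ↦ B  (constrained at step 1)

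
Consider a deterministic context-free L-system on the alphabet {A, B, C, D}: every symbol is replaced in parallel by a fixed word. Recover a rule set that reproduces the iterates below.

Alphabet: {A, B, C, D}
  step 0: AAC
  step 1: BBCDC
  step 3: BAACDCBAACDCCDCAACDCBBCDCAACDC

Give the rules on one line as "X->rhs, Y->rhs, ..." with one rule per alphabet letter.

  step 0 ⇒ step 1: AAC ⇒ B·B·CDC
    A ↦ B
    C ↦ CDC
    B ↦ ADC  (constrained at step 1)
    D ↦ AA  (constrained at step 1)

A->B, B->ADC, C->CDC, D->AA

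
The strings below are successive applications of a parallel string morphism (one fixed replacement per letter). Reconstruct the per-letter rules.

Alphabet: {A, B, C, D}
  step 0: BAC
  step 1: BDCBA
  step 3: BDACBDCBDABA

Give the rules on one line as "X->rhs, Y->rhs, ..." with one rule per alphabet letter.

A->C, B->BD, C->BA, D->A

  step 0 ⇒ step 1: BAC ⇒ BD·C·BA
    A ↦ C
    B ↦ BD
    C ↦ BA
    D ↦ A  (constrained at step 1)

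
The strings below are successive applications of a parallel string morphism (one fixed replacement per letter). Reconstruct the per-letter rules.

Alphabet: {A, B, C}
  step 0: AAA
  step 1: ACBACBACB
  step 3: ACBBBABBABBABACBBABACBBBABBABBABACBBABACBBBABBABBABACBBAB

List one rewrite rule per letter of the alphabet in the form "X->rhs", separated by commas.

  step 0 ⇒ step 1: AAA ⇒ ACB·ACB·ACB
    A ↦ ACB
    B ↦ BAB  (constrained at step 1)
    C ↦ B  (constrained at step 1)

A->ACB, B->BAB, C->B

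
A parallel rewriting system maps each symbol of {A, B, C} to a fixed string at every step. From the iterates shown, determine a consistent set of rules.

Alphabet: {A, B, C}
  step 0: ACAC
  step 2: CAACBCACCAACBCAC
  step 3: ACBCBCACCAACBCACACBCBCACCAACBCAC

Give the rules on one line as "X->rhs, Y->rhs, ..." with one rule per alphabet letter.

  step 2 ⇒ step 3: CAACBCACCAACBCAC ⇒ AC·BC·BC·AC·CA·AC·BC·AC·AC·BC·BC·AC·CA·AC·BC·AC
    A ↦ BC
    B ↦ CA
    C ↦ AC

A->BC, B->CA, C->AC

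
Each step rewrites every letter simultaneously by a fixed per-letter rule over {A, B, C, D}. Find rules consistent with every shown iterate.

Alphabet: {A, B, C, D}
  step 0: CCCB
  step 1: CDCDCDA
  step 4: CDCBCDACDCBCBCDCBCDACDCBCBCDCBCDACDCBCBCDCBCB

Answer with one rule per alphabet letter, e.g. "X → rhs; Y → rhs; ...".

A->CB, B->A, C->CD, D->CB

  step 0 ⇒ step 1: CCCB ⇒ CD·CD·CD·A
    B ↦ A
    C ↦ CD
    A ↦ CB  (constrained at step 1)
    D ↦ CB  (constrained at step 1)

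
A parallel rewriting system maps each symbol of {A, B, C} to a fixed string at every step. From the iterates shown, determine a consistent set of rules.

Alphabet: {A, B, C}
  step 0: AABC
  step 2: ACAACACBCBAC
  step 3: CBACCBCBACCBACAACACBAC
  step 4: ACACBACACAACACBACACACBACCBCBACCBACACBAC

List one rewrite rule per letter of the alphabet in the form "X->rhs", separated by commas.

A->CB, B->A, C->AC

  step 3 ⇒ step 4: CBACCBCBACCBACAACACBAC ⇒ AC·A·CB·AC·AC·A·AC·A·CB·AC·AC·A·CB·AC·CB·CB·AC·CB·AC·A·CB·AC
    A ↦ CB
    B ↦ A
    C ↦ AC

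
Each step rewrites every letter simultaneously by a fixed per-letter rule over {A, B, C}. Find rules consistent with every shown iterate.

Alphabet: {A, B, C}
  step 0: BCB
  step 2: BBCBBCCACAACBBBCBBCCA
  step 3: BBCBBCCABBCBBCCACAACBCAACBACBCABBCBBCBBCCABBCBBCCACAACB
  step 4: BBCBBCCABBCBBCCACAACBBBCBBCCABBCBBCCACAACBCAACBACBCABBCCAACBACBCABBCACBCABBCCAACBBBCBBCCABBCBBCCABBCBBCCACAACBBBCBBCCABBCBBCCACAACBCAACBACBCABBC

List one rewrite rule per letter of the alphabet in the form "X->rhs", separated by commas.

A->ACB, B->BBC, C->CA

  step 3 ⇒ step 4: BBCBBCCABBCBBCCACAACBCAACBACBCABBCBBCBBCCABBCBBCCACAACB ⇒ BBC·BBC·CA·BBC·BBC·CA·CA·ACB·BBC·BBC·CA·BBC·BBC·CA·CA·ACB·CA·ACB·ACB·CA·BBC·CA·ACB·ACB·CA·BBC·ACB·CA·BBC·CA·ACB·BBC·BBC·CA·BBC·BBC·CA·BBC·BBC·CA·CA·ACB·BBC·BBC·CA·BBC·BBC·CA·CA·ACB·CA·ACB·ACB·CA·BBC
    A ↦ ACB
    B ↦ BBC
    C ↦ CA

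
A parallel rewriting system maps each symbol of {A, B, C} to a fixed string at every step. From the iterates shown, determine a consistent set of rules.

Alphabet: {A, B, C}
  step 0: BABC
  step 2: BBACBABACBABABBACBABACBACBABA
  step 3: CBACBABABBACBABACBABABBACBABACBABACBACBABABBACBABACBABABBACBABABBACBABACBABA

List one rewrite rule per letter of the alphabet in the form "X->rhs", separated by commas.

A->BA, B->CBA, C->BBA

  step 2 ⇒ step 3: BBACBABACBABABBACBABACBACBABA ⇒ CBA·CBA·BA·BBA·CBA·BA·CBA·BA·BBA·CBA·BA·CBA·BA·CBA·CBA·BA·BBA·CBA·BA·CBA·BA·BBA·CBA·BA·BBA·CBA·BA·CBA·BA
    A ↦ BA
    B ↦ CBA
    C ↦ BBA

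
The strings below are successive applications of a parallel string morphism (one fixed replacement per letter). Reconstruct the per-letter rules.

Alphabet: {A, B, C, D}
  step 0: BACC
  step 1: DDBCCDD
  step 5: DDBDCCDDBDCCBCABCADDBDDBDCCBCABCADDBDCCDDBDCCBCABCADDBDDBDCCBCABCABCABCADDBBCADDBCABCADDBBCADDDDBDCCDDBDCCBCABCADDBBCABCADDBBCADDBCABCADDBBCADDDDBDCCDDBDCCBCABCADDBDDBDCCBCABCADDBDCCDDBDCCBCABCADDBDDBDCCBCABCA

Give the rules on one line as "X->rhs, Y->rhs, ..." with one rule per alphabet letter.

A->CC, B->DDB, C->D, D->BCA

  step 0 ⇒ step 1: BACC ⇒ DDB·CC·D·D
    A ↦ CC
    B ↦ DDB
    C ↦ D
    D ↦ BCA  (constrained at step 1)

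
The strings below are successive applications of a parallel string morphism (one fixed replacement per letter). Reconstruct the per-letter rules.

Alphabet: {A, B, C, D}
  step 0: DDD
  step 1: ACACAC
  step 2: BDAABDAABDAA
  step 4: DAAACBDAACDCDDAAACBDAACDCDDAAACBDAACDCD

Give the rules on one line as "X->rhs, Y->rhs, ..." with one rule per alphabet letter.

A->B, B->CD, C->DAA, D->AC

  step 1 ⇒ step 2: ACACAC ⇒ B·DAA·B·DAA·B·DAA
    A ↦ B
    C ↦ DAA
    B ↦ CD  (constrained at step 2)
  step 0 ⇒ step 1: DDD ⇒ AC·AC·AC
    D ↦ AC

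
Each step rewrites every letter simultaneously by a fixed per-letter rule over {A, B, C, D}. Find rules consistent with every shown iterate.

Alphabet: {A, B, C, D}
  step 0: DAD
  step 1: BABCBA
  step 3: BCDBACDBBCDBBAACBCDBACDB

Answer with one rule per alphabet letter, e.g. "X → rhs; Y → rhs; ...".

  step 0 ⇒ step 1: DAD ⇒ BA·BC·BA
    A ↦ BC
    D ↦ BA
    B ↦ AC  (constrained at step 1)
    C ↦ DB  (constrained at step 1)

A->BC, B->AC, C->DB, D->BA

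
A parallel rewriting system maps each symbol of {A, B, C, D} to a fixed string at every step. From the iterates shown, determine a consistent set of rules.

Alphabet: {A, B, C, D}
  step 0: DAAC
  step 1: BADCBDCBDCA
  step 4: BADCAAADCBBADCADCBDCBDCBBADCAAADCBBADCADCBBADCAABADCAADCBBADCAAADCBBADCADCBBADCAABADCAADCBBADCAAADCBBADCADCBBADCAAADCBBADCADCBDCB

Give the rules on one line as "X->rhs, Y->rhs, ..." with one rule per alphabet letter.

  step 0 ⇒ step 1: DAAC ⇒ BA·DCB·DCB·DCA
    A ↦ DCB
    C ↦ DCA
    D ↦ BA
    B ↦ A  (constrained at step 1)

A->DCB, B->A, C->DCA, D->BA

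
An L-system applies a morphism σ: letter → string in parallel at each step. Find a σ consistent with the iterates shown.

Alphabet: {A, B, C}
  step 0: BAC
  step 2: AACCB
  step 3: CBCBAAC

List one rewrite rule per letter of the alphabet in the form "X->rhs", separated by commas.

  step 2 ⇒ step 3: AACCB ⇒ CB·CB·A·A·C
    A ↦ CB
    B ↦ C
    C ↦ A

A->CB, B->C, C->A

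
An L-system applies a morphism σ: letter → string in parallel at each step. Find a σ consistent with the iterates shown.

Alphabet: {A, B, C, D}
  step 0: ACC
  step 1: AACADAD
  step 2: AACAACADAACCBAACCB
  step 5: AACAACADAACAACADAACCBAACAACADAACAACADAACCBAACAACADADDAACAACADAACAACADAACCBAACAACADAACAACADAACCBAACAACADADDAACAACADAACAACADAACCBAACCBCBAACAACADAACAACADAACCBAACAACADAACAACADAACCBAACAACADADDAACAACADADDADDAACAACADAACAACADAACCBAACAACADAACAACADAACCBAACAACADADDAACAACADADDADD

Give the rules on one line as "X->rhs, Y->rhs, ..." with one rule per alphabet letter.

  step 1 ⇒ step 2: AACADAD ⇒ AAC·AAC·AD·AAC·CB·AAC·CB
    A ↦ AAC
    C ↦ AD
    D ↦ CB
    B ↦ D  (constrained at step 2)

A->AAC, B->D, C->AD, D->CB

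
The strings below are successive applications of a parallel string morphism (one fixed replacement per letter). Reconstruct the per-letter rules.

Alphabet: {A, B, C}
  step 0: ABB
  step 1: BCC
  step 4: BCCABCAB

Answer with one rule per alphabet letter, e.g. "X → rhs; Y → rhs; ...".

  step 0 ⇒ step 1: ABB ⇒ B·C·C
    A ↦ B
    B ↦ C
    C ↦ AB  (constrained at step 1)

A->B, B->C, C->AB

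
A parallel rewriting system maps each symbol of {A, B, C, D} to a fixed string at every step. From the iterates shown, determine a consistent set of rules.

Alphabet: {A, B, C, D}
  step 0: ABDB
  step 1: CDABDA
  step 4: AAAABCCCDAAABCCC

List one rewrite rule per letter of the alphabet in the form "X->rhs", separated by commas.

  step 0 ⇒ step 1: ABDB ⇒ C·DA·B·DA
    A ↦ C
    B ↦ DA
    D ↦ B
    C ↦ AA  (constrained at step 1)

A->C, B->DA, C->AA, D->B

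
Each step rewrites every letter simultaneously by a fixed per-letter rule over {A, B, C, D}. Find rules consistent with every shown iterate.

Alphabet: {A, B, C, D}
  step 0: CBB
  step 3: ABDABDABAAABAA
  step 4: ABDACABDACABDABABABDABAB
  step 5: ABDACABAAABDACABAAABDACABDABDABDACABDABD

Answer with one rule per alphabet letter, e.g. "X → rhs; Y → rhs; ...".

A->AB, B->D, C->AA, D->AC

  step 4 ⇒ step 5: ABDACABDACABDABABABDABAB ⇒ AB·D·AC·AB·AA·AB·D·AC·AB·AA·AB·D·AC·AB·D·AB·D·AB·D·AC·AB·D·AB·D
    A ↦ AB
    B ↦ D
    C ↦ AA
    D ↦ AC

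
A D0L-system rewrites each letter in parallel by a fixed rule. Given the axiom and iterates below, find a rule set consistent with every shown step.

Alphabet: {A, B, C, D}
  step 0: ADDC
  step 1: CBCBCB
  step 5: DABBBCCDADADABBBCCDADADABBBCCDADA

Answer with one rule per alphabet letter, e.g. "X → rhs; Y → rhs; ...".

  step 0 ⇒ step 1: ADDC ⇒ C·BC·BC·B
    A ↦ C
    C ↦ B
    D ↦ BC
    B ↦ DA  (constrained at step 1)

A->C, B->DA, C->B, D->BC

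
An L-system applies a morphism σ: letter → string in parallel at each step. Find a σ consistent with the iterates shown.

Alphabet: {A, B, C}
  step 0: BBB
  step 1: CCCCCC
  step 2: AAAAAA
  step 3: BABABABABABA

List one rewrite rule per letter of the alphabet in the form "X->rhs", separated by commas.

  step 2 ⇒ step 3: AAAAAA ⇒ BA·BA·BA·BA·BA·BA
    A ↦ BA
  step 0 ⇒ step 1: BBB ⇒ CC·CC·CC
    B ↦ CC
  step 1 ⇒ step 2: CCCCCC ⇒ A·A·A·A·A·A
    C ↦ A

A->BA, B->CC, C->A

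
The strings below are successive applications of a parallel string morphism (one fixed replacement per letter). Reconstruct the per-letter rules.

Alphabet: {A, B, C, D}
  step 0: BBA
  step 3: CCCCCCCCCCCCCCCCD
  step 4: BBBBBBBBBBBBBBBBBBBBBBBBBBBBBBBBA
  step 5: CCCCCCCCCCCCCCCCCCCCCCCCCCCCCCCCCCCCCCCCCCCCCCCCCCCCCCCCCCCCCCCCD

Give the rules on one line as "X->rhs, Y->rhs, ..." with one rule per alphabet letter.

A->D, B->CC, C->BB, D->A

  step 4 ⇒ step 5: BBBBBBBBBBBBBBBBBBBBBBBBBBBBBBBBA ⇒ CC·CC·CC·CC·CC·CC·CC·CC·CC·CC·CC·CC·CC·CC·CC·CC·CC·CC·CC·CC·CC·CC·CC·CC·CC·CC·CC·CC·CC·CC·CC·CC·D
    A ↦ D
    B ↦ CC
  step 3 ⇒ step 4: CCCCCCCCCCCCCCCCD ⇒ BB·BB·BB·BB·BB·BB·BB·BB·BB·BB·BB·BB·BB·BB·BB·BB·A
    C ↦ BB
  step 3 ⇒ step 4: CCCCCCCCCCCCCCCCD ⇒ BB·BB·BB·BB·BB·BB·BB·BB·BB·BB·BB·BB·BB·BB·BB·BB·A
    D ↦ A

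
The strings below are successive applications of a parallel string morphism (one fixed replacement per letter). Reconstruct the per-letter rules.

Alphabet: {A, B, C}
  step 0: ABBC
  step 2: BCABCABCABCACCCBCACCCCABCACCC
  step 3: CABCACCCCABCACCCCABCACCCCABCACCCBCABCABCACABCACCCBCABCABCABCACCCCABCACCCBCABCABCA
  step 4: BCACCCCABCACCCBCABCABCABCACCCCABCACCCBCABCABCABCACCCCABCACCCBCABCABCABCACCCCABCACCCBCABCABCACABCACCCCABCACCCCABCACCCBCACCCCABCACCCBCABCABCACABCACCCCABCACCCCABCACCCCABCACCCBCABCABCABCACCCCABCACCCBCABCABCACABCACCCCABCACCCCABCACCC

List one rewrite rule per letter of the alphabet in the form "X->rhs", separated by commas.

A->CCC, B->CA, C->BCA

  step 3 ⇒ step 4: CABCACCCCABCACCCCABCACCCCABCACCCBCABCABCACABCACCCBCABCABCABCACCCCABCACCCBCABCABCA ⇒ BCA·CCC·CA·BCA·CCC·BCA·BCA·BCA·BCA·CCC·CA·BCA·CCC·BCA·BCA·BCA·BCA·CCC·CA·BCA·CCC·BCA·BCA·BCA·BCA·CCC·CA·BCA·CCC·BCA·BCA·BCA·CA·BCA·CCC·CA·BCA·CCC·CA·BCA·CCC·BCA·CCC·CA·BCA·CCC·BCA·BCA·BCA·CA·BCA·CCC·CA·BCA·CCC·CA·BCA·CCC·CA·BCA·CCC·BCA·BCA·BCA·BCA·CCC·CA·BCA·CCC·BCA·BCA·BCA·CA·BCA·CCC·CA·BCA·CCC·CA·BCA·CCC
    A ↦ CCC
    B ↦ CA
    C ↦ BCA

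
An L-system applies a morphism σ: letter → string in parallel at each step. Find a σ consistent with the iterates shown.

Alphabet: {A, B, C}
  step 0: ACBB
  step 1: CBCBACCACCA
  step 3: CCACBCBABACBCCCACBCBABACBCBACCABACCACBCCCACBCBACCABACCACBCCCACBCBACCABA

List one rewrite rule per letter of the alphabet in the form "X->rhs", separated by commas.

A->CBC, B->CCA, C->BA

  step 0 ⇒ step 1: ACBB ⇒ CBC·BA·CCA·CCA
    A ↦ CBC
    B ↦ CCA
    C ↦ BA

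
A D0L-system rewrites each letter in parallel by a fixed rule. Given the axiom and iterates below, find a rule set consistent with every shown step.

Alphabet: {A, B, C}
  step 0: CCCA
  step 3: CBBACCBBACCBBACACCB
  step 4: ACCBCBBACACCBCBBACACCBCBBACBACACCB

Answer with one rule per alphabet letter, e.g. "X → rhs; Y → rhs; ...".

  step 3 ⇒ step 4: CBBACCBBACCBBACACCB ⇒ AC·CB·CB·B·AC·AC·CB·CB·B·AC·AC·CB·CB·B·AC·B·AC·AC·CB
    A ↦ B
    B ↦ CB
    C ↦ AC

A->B, B->CB, C->AC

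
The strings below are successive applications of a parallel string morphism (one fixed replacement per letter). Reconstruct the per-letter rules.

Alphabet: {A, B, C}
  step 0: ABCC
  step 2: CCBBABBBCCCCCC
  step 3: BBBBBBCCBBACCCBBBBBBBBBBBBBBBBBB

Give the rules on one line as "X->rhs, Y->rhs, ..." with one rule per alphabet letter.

  step 2 ⇒ step 3: CCBBABBBCCCCCC ⇒ BBB·BBB·C·C·BBA·C·C·C·BBB·BBB·BBB·BBB·BBB·BBB
    A ↦ BBA
    B ↦ C
    C ↦ BBB

A->BBA, B->C, C->BBB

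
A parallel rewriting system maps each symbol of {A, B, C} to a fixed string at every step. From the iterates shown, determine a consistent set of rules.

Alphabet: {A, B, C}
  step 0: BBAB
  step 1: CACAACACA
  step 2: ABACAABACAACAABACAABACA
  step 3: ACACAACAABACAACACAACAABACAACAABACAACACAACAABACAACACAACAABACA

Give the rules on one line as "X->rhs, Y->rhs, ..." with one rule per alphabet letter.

A->ACA, B->CA, C->AB

  step 2 ⇒ step 3: ABACAABACAACAABACAABACA ⇒ ACA·CA·ACA·AB·ACA·ACA·CA·ACA·AB·ACA·ACA·AB·ACA·ACA·CA·ACA·AB·ACA·ACA·CA·ACA·AB·ACA
    A ↦ ACA
    B ↦ CA
    C ↦ AB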